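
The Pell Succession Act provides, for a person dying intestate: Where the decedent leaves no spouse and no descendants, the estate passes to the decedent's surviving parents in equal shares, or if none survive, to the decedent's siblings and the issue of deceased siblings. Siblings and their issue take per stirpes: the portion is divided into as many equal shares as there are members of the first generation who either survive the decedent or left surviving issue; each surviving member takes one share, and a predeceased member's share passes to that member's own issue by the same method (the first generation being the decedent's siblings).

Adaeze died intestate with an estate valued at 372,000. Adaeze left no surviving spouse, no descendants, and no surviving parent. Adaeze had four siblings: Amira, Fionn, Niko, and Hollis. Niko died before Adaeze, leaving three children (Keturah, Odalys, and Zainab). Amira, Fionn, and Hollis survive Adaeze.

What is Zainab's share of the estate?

Zainab receives 31,000.

The entire 372,000 passes to the siblings and their issue.
That amount (372,000) is divided into 4 shares of 93,000: Amira, Fionn, and Hollis each take 93,000; Niko's 93,000 share passes to Niko's issue.
Niko's share (93,000) is divided into 3 shares of 31,000: Keturah, Odalys, and Zainab each take 31,000.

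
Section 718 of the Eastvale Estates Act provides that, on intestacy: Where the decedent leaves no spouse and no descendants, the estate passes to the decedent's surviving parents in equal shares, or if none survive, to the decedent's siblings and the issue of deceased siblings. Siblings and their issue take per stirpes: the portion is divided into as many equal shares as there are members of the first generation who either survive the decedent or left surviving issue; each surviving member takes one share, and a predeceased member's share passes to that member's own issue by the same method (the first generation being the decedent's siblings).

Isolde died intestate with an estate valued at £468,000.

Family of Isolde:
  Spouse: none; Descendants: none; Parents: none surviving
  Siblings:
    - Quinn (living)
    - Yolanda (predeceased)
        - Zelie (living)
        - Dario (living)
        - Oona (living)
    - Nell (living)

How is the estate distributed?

The entire £468,000 passes to the siblings and their issue.
That amount (£468,000) is divided into 3 shares of £156,000: Quinn and Nell each take £156,000; Yolanda's £156,000 share passes to Yolanda's issue.
Yolanda's share (£156,000) is divided into 3 shares of £52,000: Zelie, Dario, and Oona each take £52,000.

Quinn: £156,000; Zelie: £52,000; Dario: £52,000; Oona: £52,000; Nell: £156,000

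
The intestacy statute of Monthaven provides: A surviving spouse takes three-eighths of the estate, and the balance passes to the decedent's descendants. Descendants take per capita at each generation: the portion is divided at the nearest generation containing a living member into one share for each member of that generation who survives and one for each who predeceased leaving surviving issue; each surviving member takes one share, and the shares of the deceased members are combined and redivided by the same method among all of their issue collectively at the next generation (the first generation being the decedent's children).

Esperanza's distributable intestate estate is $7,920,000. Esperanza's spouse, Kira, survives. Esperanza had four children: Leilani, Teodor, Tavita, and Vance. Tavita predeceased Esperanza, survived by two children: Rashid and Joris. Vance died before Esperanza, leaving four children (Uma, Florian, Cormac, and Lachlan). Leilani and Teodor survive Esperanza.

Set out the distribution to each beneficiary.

Kira takes three-eighths of $7,920,000 = $2,970,000. The remaining $4,950,000 passes to the descendants.
The descendants' portion ($4,950,000) is divided at the children's generation into 4 shares of $1,237,500. Leilani and Teodor each take $1,237,500. The 2 shares of the deceased (Tavita and Vance) are combined into a pool of $2,475,000.
That pool ($2,475,000) is divided at the grandchildren's generation equally among Rashid, Joris, Uma, Florian, Cormac, and Lachlan: $412,500 each.

Kira: $2,970,000; Leilani: $1,237,500; Teodor: $1,237,500; Rashid: $412,500; Joris: $412,500; Uma: $412,500; Florian: $412,500; Cormac: $412,500; Lachlan: $412,500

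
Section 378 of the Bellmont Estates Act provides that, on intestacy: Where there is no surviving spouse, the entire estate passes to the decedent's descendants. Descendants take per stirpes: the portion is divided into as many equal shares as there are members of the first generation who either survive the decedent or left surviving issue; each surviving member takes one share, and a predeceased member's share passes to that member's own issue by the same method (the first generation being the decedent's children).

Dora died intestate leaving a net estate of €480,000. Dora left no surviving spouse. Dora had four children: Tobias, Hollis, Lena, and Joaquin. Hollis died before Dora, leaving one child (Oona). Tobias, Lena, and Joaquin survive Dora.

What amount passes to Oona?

The entire €480,000 passes to the descendants.
That amount (€480,000) is divided into 4 shares of €120,000: Tobias, Lena, and Joaquin each take €120,000; Hollis's €120,000 share passes to Hollis's issue.
Hollis's share (€120,000) passes entirely to Oona.

Oona receives €120,000.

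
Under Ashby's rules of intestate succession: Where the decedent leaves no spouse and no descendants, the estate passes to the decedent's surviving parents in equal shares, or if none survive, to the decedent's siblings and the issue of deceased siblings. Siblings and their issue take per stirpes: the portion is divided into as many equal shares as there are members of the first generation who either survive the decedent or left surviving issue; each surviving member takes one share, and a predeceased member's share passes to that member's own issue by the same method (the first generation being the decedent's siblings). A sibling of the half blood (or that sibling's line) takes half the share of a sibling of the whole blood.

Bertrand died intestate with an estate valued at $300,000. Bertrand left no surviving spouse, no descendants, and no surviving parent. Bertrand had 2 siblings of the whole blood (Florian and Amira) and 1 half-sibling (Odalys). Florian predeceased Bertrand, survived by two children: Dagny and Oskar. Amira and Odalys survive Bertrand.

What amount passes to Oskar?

The entire $300,000 passes to the siblings and their issue.
Counting each half-blood sibling's line as half a unit, there are 5/2 units in $300,000, so one unit is $120,000. Whole-blood lines (Florian and Amira) take $120,000 each; half-blood lines (Odalys) take $60,000 each.
Florian's share ($120,000) is divided into 2 shares of $60,000: Dagny and Oskar each take $60,000.

Oskar receives $60,000.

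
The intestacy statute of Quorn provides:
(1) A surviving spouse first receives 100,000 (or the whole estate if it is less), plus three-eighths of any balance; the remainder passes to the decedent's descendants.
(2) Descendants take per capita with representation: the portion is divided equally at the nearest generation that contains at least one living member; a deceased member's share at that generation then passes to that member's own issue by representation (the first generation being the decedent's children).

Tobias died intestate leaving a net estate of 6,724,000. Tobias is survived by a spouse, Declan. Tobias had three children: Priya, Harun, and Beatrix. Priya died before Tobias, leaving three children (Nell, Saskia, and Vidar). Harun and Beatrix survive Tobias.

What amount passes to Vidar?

Vidar receives 460,000.

Declan first takes 100,000, leaving a balance of 6,624,000. Declan then takes three-eighths of the balance (2,484,000), for a total of 2,584,000. The remaining 4,140,000 passes to the descendants.
The descendants' portion (4,140,000) is divided into 3 shares of 1,380,000: Harun and Beatrix each take 1,380,000; Priya's 1,380,000 share passes to Priya's issue.
Priya's share (1,380,000) is divided into 3 shares of 460,000: Nell, Saskia, and Vidar each take 460,000.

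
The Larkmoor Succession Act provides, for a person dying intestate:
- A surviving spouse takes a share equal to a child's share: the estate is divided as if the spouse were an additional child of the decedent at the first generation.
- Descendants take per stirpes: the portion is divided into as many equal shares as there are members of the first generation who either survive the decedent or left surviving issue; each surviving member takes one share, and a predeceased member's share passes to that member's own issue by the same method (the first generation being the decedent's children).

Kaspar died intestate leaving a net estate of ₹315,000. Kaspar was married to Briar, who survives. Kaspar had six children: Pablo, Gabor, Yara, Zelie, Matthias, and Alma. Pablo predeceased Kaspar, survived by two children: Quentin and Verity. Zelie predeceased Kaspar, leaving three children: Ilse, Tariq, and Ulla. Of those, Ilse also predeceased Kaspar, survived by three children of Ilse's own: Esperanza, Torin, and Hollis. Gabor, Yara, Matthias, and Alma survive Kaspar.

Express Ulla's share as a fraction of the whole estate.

Ulla receives 1/21 of the estate.

The spouse counts as an additional share at the children's level, so there are 7 primary shares of ₹45,000. Briar takes one such share (₹45,000).
The children's combined portion (₹270,000) is divided into 6 shares of ₹45,000: Gabor, Yara, Matthias, and Alma each take ₹45,000; Pablo's ₹45,000 share passes to Pablo's issue; Zelie's ₹45,000 share passes to Zelie's issue.
Pablo's share (₹45,000) is divided into 2 shares of ₹22,500: Quentin and Verity each take ₹22,500.
Zelie's share (₹45,000) is divided into 3 shares of ₹15,000: Tariq and Ulla each take ₹15,000; Ilse's ₹15,000 share passes to Ilse's issue.
Ilse's share (₹15,000) is divided into 3 shares of ₹5,000: Esperanza, Torin, and Hollis each take ₹5,000.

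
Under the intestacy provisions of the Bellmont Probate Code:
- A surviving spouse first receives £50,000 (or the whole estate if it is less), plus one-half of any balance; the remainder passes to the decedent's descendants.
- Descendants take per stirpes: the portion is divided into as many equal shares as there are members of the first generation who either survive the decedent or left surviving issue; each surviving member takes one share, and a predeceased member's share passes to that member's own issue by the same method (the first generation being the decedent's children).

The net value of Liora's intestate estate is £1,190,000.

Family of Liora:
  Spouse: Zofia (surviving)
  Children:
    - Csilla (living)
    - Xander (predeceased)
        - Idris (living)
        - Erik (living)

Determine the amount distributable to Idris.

Idris receives £142,500.

Zofia first takes £50,000, leaving a balance of £1,140,000. Zofia then takes one-half of the balance (£570,000), for a total of £620,000. The remaining £570,000 passes to the descendants.
The descendants' portion (£570,000) is divided into 2 shares of £285,000: Csilla takes £285,000; Xander's £285,000 share passes to Xander's issue.
Xander's share (£285,000) is divided into 2 shares of £142,500: Idris and Erik each take £142,500.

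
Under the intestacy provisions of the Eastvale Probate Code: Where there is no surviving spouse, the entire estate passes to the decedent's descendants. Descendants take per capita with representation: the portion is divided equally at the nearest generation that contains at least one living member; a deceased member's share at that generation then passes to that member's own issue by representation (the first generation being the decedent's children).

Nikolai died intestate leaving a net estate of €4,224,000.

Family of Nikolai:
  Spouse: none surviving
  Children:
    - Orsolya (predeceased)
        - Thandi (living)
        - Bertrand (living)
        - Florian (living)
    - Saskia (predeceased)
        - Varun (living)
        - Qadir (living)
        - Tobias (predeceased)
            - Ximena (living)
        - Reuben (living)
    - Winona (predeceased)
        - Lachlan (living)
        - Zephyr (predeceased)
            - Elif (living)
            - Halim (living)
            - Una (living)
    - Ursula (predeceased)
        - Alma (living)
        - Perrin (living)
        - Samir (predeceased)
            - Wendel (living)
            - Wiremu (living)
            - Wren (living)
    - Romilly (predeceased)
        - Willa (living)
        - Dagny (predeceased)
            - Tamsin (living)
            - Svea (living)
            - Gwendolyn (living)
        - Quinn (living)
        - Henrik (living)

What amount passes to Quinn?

The entire €4,224,000 passes to the descendants.
No child survives, so the initial division is made at the grandchildren's generation.
That amount (€4,224,000) is divided into 16 shares of €264,000: Thandi, Bertrand, Florian, Varun, Qadir, Reuben, Lachlan, Alma, Perrin, Willa, Quinn, and Henrik each take €264,000; Tobias's €264,000 share passes to Tobias's issue; Zephyr's €264,000 share passes to Zephyr's issue; Samir's €264,000 share passes to Samir's issue; Dagny's €264,000 share passes to Dagny's issue.
Tobias's share (€264,000) passes entirely to Ximena.
Zephyr's share (€264,000) is divided into 3 shares of €88,000: Elif, Halim, and Una each take €88,000.
Samir's share (€264,000) is divided into 3 shares of €88,000: Wendel, Wiremu, and Wren each take €88,000.
Dagny's share (€264,000) is divided into 3 shares of €88,000: Tamsin, Svea, and Gwendolyn each take €88,000.

Quinn receives €264,000.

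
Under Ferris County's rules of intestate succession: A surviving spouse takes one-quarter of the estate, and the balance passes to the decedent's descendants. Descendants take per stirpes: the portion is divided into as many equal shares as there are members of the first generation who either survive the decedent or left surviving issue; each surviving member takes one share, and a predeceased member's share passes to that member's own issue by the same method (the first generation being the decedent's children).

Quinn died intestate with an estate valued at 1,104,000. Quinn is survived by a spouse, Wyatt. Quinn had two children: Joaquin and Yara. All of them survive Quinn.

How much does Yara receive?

Wyatt takes one-quarter of 1,104,000 = 276,000. The remaining 828,000 passes to the descendants.
The descendants' portion (828,000) is divided into 2 shares of 414,000: Joaquin and Yara each take 414,000.

Yara receives 414,000.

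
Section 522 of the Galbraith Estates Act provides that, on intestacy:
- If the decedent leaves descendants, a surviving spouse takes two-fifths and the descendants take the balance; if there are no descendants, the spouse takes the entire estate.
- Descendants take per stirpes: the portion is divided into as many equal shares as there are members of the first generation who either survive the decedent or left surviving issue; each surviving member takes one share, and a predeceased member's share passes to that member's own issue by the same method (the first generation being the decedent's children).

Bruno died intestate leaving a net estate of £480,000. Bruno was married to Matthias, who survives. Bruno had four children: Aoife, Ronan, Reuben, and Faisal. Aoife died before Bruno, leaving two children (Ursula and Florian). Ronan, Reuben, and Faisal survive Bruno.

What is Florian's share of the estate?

Matthias takes two-fifths of £480,000 = £192,000. The remaining £288,000 passes to the descendants.
The descendants' portion (£288,000) is divided into 4 shares of £72,000: Ronan, Reuben, and Faisal each take £72,000; Aoife's £72,000 share passes to Aoife's issue.
Aoife's share (£72,000) is divided into 2 shares of £36,000: Ursula and Florian each take £36,000.

Florian receives £36,000.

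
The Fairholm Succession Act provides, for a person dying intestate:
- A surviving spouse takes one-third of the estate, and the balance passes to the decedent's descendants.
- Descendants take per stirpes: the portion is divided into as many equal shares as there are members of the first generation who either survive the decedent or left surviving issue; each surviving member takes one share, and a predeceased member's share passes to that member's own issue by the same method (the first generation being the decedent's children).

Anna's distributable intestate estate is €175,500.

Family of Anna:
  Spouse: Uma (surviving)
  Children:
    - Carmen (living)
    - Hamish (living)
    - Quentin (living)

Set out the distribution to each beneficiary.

Uma: €58,500; Carmen: €39,000; Hamish: €39,000; Quentin: €39,000

Uma takes one-third of €175,500 = €58,500. The remaining €117,000 passes to the descendants.
The descendants' portion (€117,000) is divided into 3 shares of €39,000: Carmen, Hamish, and Quentin each take €39,000.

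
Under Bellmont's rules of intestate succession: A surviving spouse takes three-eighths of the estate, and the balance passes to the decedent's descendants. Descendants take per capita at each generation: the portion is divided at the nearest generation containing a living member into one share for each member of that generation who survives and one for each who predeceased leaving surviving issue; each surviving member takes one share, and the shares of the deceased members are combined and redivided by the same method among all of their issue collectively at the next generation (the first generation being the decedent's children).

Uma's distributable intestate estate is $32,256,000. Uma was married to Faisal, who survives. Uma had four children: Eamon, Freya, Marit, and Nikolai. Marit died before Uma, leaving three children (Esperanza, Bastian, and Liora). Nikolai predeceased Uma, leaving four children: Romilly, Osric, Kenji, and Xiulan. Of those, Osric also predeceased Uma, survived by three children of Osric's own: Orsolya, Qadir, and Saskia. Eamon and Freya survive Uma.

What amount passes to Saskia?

Saskia receives $480,000.

Faisal takes three-eighths of $32,256,000 = $12,096,000. The remaining $20,160,000 passes to the descendants.
The descendants' portion ($20,160,000) is divided at the children's generation into 4 shares of $5,040,000. Eamon and Freya each take $5,040,000. The 2 shares of the deceased (Marit and Nikolai) are combined into a pool of $10,080,000.
That pool ($10,080,000) is divided at the grandchildren's generation into 7 shares of $1,440,000. Esperanza, Bastian, Liora, Romilly, Kenji, and Xiulan each take $1,440,000. The remaining share for the deceased Osric ($1,440,000) is carried to the next generation.
That pool ($1,440,000) is divided at the great-grandchildren's generation equally among Orsolya, Qadir, and Saskia: $480,000 each.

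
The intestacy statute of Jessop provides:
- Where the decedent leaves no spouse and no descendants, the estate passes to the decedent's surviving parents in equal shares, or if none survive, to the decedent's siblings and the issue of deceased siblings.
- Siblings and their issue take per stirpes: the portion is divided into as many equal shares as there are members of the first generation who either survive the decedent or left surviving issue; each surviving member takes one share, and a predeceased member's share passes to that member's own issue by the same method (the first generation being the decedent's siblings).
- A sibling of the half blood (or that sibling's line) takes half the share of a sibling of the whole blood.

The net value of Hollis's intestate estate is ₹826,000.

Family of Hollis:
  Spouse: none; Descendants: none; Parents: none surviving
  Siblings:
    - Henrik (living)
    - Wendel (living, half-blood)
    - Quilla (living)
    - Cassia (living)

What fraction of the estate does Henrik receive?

Henrik receives 2/7 of the estate.

The entire ₹826,000 passes to the siblings and their issue.
Counting each half-blood sibling's line as half a unit, there are 7/2 units in ₹826,000, so one unit is ₹236,000. Whole-blood lines (Henrik, Quilla, and Cassia) take ₹236,000 each; half-blood lines (Wendel) take ₹118,000 each.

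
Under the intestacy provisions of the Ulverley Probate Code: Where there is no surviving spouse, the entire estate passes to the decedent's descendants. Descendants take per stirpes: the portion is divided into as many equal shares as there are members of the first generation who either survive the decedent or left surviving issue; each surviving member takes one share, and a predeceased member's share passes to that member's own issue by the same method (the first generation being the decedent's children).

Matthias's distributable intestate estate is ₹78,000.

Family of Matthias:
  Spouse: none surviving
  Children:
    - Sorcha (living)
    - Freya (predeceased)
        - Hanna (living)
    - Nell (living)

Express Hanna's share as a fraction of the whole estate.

The entire ₹78,000 passes to the descendants.
That amount (₹78,000) is divided into 3 shares of ₹26,000: Sorcha and Nell each take ₹26,000; Freya's ₹26,000 share passes to Freya's issue.
Freya's share (₹26,000) passes entirely to Hanna.

Hanna receives 1/3 of the estate.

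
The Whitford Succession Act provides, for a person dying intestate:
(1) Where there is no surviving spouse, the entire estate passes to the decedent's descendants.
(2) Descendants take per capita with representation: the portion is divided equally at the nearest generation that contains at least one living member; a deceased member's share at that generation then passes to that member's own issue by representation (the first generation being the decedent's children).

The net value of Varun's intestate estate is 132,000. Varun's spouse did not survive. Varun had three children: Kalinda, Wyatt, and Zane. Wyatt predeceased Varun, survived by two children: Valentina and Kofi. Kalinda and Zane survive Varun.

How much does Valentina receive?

The entire 132,000 passes to the descendants.
That amount (132,000) is divided into 3 shares of 44,000: Kalinda and Zane each take 44,000; Wyatt's 44,000 share passes to Wyatt's issue.
Wyatt's share (44,000) is divided into 2 shares of 22,000: Valentina and Kofi each take 22,000.

Valentina receives 22,000.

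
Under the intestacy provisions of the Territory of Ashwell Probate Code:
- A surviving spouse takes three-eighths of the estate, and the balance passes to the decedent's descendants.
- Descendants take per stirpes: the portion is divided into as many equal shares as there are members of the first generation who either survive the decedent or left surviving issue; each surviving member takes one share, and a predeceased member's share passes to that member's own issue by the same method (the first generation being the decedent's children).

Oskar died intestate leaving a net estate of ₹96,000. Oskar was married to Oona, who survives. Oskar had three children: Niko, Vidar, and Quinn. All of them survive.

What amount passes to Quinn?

Quinn receives ₹20,000.

Oona takes three-eighths of ₹96,000 = ₹36,000. The remaining ₹60,000 passes to the descendants.
The descendants' portion (₹60,000) is divided into 3 shares of ₹20,000: Niko, Vidar, and Quinn each take ₹20,000.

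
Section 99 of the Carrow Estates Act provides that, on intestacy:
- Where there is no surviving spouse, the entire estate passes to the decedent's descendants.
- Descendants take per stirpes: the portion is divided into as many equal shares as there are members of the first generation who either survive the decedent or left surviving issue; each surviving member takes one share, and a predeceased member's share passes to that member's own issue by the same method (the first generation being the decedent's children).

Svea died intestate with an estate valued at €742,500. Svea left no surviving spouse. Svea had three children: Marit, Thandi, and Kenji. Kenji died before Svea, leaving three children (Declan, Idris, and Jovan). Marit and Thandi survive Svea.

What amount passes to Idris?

Idris receives €82,500.

The entire €742,500 passes to the descendants.
That amount (€742,500) is divided into 3 shares of €247,500: Marit and Thandi each take €247,500; Kenji's €247,500 share passes to Kenji's issue.
Kenji's share (€247,500) is divided into 3 shares of €82,500: Declan, Idris, and Jovan each take €82,500.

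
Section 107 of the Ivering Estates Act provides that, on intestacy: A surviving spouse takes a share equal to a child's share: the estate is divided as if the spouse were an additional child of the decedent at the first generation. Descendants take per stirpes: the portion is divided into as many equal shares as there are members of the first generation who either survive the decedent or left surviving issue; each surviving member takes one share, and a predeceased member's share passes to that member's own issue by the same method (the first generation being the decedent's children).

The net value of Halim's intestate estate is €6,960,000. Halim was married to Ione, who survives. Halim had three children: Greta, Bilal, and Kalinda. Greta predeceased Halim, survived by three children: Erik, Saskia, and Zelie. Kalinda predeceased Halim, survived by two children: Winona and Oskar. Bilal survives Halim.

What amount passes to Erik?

Erik receives €580,000.

The spouse counts as an additional share at the children's level, so there are 4 primary shares of €1,740,000. Ione takes one such share (€1,740,000).
The children's combined portion (€5,220,000) is divided into 3 shares of €1,740,000: Bilal takes €1,740,000; Greta's €1,740,000 share passes to Greta's issue; Kalinda's €1,740,000 share passes to Kalinda's issue.
Greta's share (€1,740,000) is divided into 3 shares of €580,000: Erik, Saskia, and Zelie each take €580,000.
Kalinda's share (€1,740,000) is divided into 2 shares of €870,000: Winona and Oskar each take €870,000.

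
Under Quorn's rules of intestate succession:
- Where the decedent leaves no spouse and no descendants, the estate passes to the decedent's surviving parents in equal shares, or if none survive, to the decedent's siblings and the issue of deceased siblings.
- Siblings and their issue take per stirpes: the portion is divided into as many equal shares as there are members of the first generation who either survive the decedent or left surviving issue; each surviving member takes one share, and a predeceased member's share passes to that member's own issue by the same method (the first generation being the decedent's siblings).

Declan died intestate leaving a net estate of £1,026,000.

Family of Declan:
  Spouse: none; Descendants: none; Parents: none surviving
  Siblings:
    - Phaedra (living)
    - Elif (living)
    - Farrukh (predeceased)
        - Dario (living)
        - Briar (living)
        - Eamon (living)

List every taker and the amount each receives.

Phaedra: £342,000; Elif: £342,000; Dario: £114,000; Briar: £114,000; Eamon: £114,000

The entire £1,026,000 passes to the siblings and their issue.
That amount (£1,026,000) is divided into 3 shares of £342,000: Phaedra and Elif each take £342,000; Farrukh's £342,000 share passes to Farrukh's issue.
Farrukh's share (£342,000) is divided into 3 shares of £114,000: Dario, Briar, and Eamon each take £114,000.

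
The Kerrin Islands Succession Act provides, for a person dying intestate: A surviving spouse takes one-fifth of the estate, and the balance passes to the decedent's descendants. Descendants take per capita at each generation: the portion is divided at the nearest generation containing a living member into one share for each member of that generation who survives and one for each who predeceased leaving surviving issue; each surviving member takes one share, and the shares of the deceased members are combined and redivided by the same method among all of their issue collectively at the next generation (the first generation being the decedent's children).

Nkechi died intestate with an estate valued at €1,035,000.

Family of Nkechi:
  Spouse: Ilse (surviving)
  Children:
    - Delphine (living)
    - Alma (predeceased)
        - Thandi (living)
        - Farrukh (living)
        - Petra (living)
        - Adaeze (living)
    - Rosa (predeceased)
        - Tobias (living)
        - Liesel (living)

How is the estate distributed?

Ilse takes one-fifth of €1,035,000 = €207,000. The remaining €828,000 passes to the descendants.
The descendants' portion (€828,000) is divided at the children's generation into 3 shares of €276,000. Delphine takes €276,000. The 2 shares of the deceased (Alma and Rosa) are combined into a pool of €552,000.
That pool (€552,000) is divided at the grandchildren's generation equally among Thandi, Farrukh, Petra, Adaeze, Tobias, and Liesel: €92,000 each.

Ilse: €207,000; Delphine: €276,000; Thandi: €92,000; Farrukh: €92,000; Petra: €92,000; Adaeze: €92,000; Tobias: €92,000; Liesel: €92,000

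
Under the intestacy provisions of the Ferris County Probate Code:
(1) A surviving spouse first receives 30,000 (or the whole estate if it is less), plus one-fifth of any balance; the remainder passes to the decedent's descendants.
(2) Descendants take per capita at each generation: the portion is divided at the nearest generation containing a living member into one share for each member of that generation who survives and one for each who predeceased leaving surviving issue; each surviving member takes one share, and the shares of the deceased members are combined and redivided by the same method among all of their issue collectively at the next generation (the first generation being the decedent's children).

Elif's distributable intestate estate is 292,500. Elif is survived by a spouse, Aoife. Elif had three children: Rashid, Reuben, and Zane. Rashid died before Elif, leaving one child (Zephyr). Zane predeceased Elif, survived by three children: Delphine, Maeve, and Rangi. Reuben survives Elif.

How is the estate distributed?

Aoife: 82,500; Zephyr: 35,000; Reuben: 70,000; Delphine: 35,000; Maeve: 35,000; Rangi: 35,000

Aoife first takes 30,000, leaving a balance of 262,500. Aoife then takes one-fifth of the balance (52,500), for a total of 82,500. The remaining 210,000 passes to the descendants.
The descendants' portion (210,000) is divided at the children's generation into 3 shares of 70,000. Reuben takes 70,000. The 2 shares of the deceased (Rashid and Zane) are combined into a pool of 140,000.
That pool (140,000) is divided at the grandchildren's generation equally among Zephyr, Delphine, Maeve, and Rangi: 35,000 each.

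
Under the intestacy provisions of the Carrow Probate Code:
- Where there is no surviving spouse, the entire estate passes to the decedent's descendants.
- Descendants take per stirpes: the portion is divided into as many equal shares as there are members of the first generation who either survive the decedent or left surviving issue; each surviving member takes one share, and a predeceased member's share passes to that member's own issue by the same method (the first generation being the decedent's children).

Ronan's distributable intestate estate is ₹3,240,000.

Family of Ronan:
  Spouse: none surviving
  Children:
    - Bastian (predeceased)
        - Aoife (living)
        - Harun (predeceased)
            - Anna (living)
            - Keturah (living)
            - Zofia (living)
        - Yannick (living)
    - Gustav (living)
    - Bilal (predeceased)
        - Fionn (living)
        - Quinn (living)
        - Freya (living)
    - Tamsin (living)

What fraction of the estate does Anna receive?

Anna receives 1/36 of the estate.

The entire ₹3,240,000 passes to the descendants.
That amount (₹3,240,000) is divided into 4 shares of ₹810,000: Gustav and Tamsin each take ₹810,000; Bastian's ₹810,000 share passes to Bastian's issue; Bilal's ₹810,000 share passes to Bilal's issue.
Bastian's share (₹810,000) is divided into 3 shares of ₹270,000: Aoife and Yannick each take ₹270,000; Harun's ₹270,000 share passes to Harun's issue.
Harun's share (₹270,000) is divided into 3 shares of ₹90,000: Anna, Keturah, and Zofia each take ₹90,000.
Bilal's share (₹810,000) is divided into 3 shares of ₹270,000: Fionn, Quinn, and Freya each take ₹270,000.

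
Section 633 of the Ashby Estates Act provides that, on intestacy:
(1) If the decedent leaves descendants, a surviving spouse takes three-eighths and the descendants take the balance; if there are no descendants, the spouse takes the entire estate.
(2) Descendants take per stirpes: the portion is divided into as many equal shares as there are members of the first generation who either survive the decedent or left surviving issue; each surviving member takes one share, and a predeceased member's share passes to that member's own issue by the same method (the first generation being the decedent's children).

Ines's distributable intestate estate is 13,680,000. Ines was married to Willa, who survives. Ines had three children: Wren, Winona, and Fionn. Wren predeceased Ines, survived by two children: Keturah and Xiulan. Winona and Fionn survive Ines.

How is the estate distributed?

Willa: 5,130,000; Keturah: 1,425,000; Xiulan: 1,425,000; Winona: 2,850,000; Fionn: 2,850,000

Willa takes three-eighths of 13,680,000 = 5,130,000. The remaining 8,550,000 passes to the descendants.
The descendants' portion (8,550,000) is divided into 3 shares of 2,850,000: Winona and Fionn each take 2,850,000; Wren's 2,850,000 share passes to Wren's issue.
Wren's share (2,850,000) is divided into 2 shares of 1,425,000: Keturah and Xiulan each take 1,425,000.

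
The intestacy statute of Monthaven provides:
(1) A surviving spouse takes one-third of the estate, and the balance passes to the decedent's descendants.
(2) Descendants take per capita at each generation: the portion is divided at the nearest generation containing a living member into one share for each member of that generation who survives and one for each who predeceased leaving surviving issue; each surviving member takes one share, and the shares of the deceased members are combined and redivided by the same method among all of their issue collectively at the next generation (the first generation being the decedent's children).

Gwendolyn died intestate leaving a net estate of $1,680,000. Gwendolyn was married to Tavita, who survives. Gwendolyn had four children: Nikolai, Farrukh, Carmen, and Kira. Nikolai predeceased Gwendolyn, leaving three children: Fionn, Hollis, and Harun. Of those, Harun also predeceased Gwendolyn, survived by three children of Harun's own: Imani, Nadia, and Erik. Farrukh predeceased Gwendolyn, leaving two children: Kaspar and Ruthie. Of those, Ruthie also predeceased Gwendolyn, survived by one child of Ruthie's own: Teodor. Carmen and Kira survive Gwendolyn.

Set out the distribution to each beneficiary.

Tavita takes one-third of $1,680,000 = $560,000. The remaining $1,120,000 passes to the descendants.
The descendants' portion ($1,120,000) is divided at the children's generation into 4 shares of $280,000. Carmen and Kira each take $280,000. The 2 shares of the deceased (Nikolai and Farrukh) are combined into a pool of $560,000.
That pool ($560,000) is divided at the grandchildren's generation into 5 shares of $112,000. Fionn, Hollis, and Kaspar each take $112,000. The 2 shares of the deceased (Harun and Ruthie) are combined into a pool of $224,000.
That pool ($224,000) is divided at the great-grandchildren's generation equally among Imani, Nadia, Erik, and Teodor: $56,000 each.

Tavita: $560,000; Fionn: $112,000; Hollis: $112,000; Imani: $56,000; Nadia: $56,000; Erik: $56,000; Kaspar: $112,000; Teodor: $56,000; Carmen: $280,000; Kira: $280,000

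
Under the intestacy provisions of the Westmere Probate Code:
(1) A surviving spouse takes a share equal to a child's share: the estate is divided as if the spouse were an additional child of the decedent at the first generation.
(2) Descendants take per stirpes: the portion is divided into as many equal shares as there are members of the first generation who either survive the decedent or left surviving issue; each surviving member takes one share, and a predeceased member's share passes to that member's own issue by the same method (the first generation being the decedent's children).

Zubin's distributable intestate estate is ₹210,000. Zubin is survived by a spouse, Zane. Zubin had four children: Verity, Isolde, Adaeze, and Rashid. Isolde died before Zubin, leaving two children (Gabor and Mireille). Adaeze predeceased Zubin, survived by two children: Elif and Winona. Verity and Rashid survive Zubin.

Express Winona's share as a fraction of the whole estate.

Winona receives 1/10 of the estate.

The spouse counts as an additional share at the children's level, so there are 5 primary shares of ₹42,000. Zane takes one such share (₹42,000).
The children's combined portion (₹168,000) is divided into 4 shares of ₹42,000: Verity and Rashid each take ₹42,000; Isolde's ₹42,000 share passes to Isolde's issue; Adaeze's ₹42,000 share passes to Adaeze's issue.
Isolde's share (₹42,000) is divided into 2 shares of ₹21,000: Gabor and Mireille each take ₹21,000.
Adaeze's share (₹42,000) is divided into 2 shares of ₹21,000: Elif and Winona each take ₹21,000.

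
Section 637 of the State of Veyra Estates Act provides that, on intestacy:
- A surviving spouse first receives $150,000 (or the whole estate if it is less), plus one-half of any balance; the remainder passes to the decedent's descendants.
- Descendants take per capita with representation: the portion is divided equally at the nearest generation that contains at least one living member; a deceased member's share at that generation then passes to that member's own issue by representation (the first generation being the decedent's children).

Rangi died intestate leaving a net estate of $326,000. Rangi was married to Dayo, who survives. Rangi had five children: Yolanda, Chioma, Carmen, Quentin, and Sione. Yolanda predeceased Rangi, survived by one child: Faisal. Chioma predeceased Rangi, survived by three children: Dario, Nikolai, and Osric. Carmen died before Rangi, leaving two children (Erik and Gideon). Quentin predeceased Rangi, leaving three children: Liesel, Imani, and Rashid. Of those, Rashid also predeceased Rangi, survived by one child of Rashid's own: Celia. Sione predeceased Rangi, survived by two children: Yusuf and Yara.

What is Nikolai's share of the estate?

Nikolai receives $8,000.

Dayo first takes $150,000, leaving a balance of $176,000. Dayo then takes one-half of the balance ($88,000), for a total of $238,000. The remaining $88,000 passes to the descendants.
No child survives, so the initial division is made at the grandchildren's generation.
The descendants' portion ($88,000) is divided into 11 shares of $8,000: Faisal, Dario, Nikolai, Osric, Erik, Gideon, Liesel, Imani, Yusuf, and Yara each take $8,000; Rashid's $8,000 share passes to Rashid's issue.
Rashid's share ($8,000) passes entirely to Celia.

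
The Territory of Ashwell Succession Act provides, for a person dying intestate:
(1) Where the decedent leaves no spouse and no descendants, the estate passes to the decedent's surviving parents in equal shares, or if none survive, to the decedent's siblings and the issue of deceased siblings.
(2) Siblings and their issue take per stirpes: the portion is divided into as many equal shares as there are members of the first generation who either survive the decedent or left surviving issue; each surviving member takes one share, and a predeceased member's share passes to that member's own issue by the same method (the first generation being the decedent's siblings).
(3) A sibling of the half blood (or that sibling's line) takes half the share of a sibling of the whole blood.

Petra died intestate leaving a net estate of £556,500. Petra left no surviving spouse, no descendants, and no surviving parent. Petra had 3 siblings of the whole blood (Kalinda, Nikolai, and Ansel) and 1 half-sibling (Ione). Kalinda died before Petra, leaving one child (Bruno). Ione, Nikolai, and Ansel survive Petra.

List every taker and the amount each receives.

Bruno: £159,000; Ione: £79,500; Nikolai: £159,000; Ansel: £159,000

The entire £556,500 passes to the siblings and their issue.
Counting each half-blood sibling's line as half a unit, there are 7/2 units in £556,500, so one unit is £159,000. Whole-blood lines (Kalinda, Nikolai, and Ansel) take £159,000 each; half-blood lines (Ione) take £79,500 each.
Kalinda's share (£159,000) passes entirely to Bruno.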